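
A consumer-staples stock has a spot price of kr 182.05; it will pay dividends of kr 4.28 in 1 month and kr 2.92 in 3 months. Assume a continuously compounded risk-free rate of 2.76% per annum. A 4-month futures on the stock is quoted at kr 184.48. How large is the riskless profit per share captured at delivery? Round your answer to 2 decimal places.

PV(dividends) I = 4.28·e^(−0.0276·1/12) + 2.92·e^(−0.0276·3/12) = 7.1701
Fair futures F* = (S − I)·e^(rT) = (182.05 − 7.1701)·e^0.009200 = 174.8799 × 1.009242 = 176.4961
Market kr 184.48 > fair 176.4961: forward overpriced → cash-and-carry (borrow at r, buy the stock and collect the dividends, short the forward).
Profit at T = |F_mkt − F*| = |184.48 − 176.4961| = kr 7.98 per share

kr 7.98 per share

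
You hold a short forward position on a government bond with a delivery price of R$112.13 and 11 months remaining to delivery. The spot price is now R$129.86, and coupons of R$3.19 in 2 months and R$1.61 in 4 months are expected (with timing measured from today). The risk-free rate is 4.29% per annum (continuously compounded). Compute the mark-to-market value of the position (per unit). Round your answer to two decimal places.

-R$17.30

PV(remaining coupons) I = 3.19·e^(−0.0429·2/12) + 1.61·e^(−0.0429·4/12) = 4.7544
Current forward F = (S − I)·e^(rT) = (129.86 − 4.7544)·e^(0.0429·11/12) = 125.1056 × 1.040108 = 130.1233
Value (long) = (F − K)·e^(−rT) = (130.1233 − 112.13) × 0.961438 = 17.2994
Short position value = −(long value) = -R$17.30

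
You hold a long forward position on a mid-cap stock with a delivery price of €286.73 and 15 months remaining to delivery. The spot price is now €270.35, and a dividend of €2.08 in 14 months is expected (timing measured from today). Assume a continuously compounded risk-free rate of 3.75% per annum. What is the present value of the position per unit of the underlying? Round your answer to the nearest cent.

-€5.24

PV(remaining dividends) I = 2.08·e^(−0.0375·14/12) = 1.9910
Current forward F = (S − I)·e^(rT) = (270.35 − 1.9910)·e^(0.0375·15/12) = 268.3590 × 1.047991 = 281.2378
Value (long) = (F − K)·e^(−rT) = (281.2378 − 286.73) × 0.954207 = -5.2407
Value = -€5.24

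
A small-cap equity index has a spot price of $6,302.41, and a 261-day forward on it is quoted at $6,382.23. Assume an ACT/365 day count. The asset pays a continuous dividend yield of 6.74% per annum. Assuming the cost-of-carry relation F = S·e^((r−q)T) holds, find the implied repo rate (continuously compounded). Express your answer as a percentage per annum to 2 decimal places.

8.50%

From F = S·e^((r−q)T): (r − q) = ln(F/S)/T
ln(6382.23/6302.41) = ln(1.012665) = 0.012585
(r − q) = 0.012585 / (261/365) = 0.017600
r = ln(F/S)/T + q = 0.017600 + 0.0674 = 0.085000
r = 8.50%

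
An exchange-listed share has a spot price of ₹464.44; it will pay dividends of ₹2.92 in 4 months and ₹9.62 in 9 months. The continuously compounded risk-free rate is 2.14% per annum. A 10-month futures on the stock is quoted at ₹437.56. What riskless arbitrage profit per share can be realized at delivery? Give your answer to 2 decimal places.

PV(dividends) I = 2.92·e^(−0.0214·4/12) + 9.62·e^(−0.0214·9/12) = 12.3661
Fair futures F* = (S − I)·e^(rT) = (464.44 − 12.3661)·e^0.017833 = 452.0739 × 1.017993 = 460.2081
Market ₹437.56 < fair 460.2081: forward underpriced → reverse cash-and-carry (short the stock, invest proceeds at r, pay the dividends, go long the forward).
Profit at T = |F_mkt − F*| = |437.56 − 460.2081| = ₹22.65 per share

₹22.65 per share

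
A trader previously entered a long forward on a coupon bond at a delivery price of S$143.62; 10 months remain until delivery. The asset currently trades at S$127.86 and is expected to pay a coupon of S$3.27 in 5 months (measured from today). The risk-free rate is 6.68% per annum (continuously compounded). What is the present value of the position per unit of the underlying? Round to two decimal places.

PV(remaining coupons) I = 3.27·e^(−0.0668·5/12) = 3.1802
Current forward F = (S − I)·e^(rT) = (127.86 − 3.1802)·e^(0.0668·10/12) = 124.6798 × 1.057245 = 131.8171
Value (long) = (F − K)·e^(−rT) = (131.8171 − 143.62) × 0.945854 = -11.1638
Value = -S$11.16

-S$11.16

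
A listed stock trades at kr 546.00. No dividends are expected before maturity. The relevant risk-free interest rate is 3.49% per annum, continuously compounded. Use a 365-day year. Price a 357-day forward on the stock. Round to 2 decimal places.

kr 564.96

F = S·e^(rT) = 546.00 · e^(0.0349 × 357/365)
= 546.00 · e^0.034135 = 546.00 × 1.034724
F = kr 564.96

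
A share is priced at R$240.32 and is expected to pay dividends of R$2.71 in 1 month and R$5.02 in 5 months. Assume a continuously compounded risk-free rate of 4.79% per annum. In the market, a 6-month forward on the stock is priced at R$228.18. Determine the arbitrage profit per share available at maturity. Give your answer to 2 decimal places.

R$10.16 per share

PV(dividends) I = 2.71·e^(−0.0479·1/12) + 5.02·e^(−0.0479·5/12) = 7.6200
Fair forward F* = (S − I)·e^(rT) = (240.32 − 7.6200)·e^0.023950 = 232.7000 × 1.024239 = 238.3404
Market R$228.18 < fair 238.3404: forward underpriced → reverse cash-and-carry (short the stock, invest proceeds at r, pay the dividends, go long the forward).
Profit at T = |F_mkt − F*| = |228.18 − 238.3404| = R$10.16 per share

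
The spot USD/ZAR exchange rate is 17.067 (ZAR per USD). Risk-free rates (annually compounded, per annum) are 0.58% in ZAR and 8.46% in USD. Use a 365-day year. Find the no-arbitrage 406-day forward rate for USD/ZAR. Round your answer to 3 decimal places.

By covered interest parity, F = S · (1+r_ZAR)^T / (1+r_USD)^T
= 17.067 × 1.006454 / 1.094539 = 17.067 × 0.919523
F = 15.693 ZAR per USD

15.693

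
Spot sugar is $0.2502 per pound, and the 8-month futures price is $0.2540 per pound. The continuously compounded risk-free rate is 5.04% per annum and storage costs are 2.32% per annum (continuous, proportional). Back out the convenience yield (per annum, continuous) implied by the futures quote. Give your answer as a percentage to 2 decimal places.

5.10%

F = S·e^((r+u−y)T) ⇒ (r+u−y) = ln(F/S)/T
ln(0.2540/0.2502) = 0.015074; /T ⇒ 0.022611
y = r + u − ln(F/S)/T = 0.0504 + 0.0232 − 0.022611 = 0.050989
y = 5.10%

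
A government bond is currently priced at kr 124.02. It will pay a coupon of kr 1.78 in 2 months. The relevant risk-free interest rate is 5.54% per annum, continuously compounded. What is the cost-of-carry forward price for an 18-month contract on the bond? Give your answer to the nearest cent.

PV(coupons) I = 1.78·e^(−0.0554·2/12)
I = 1.7636
F = (S − I)·e^(rT) = (124.02 − 1.7636) · e^(0.0554·18/12)
= 122.2564 · e^0.083100 = 122.2564 × 1.086650 = kr 132.85

kr 132.85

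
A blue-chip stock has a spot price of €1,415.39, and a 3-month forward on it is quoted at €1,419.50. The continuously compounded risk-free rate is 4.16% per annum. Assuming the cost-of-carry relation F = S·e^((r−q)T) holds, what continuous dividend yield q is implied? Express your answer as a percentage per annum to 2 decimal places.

3.00%

From F = S·e^((r−q)T): (r − q) = ln(F/S)/T
ln(1419.50/1415.39) = ln(1.002904) = 0.002900
(r − q) = 0.002900 / (3/12) = 0.011600
q = r − ln(F/S)/T = 0.0416 − 0.011600 = 0.030000
q = 3.00%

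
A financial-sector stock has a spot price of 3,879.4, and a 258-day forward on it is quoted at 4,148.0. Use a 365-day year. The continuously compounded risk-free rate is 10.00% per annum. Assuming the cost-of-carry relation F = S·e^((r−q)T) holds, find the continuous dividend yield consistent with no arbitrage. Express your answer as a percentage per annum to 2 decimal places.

From F = S·e^((r−q)T): (r − q) = ln(F/S)/T
ln(4148.0/3879.4) = ln(1.069238) = 0.066946
(r − q) = 0.066946 / (258/365) = 0.094710
q = r − ln(F/S)/T = 0.1000 − 0.094710 = 0.005290
q = 0.53%

0.53%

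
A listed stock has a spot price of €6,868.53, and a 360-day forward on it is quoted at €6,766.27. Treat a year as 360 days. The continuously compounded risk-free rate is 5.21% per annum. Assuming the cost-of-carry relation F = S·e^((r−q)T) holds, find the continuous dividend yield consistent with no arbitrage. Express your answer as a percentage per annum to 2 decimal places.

From F = S·e^((r−q)T): (r − q) = ln(F/S)/T
ln(6766.27/6868.53) = ln(0.985112) = -0.015000
(r − q) = -0.015000 / (360/360) = -0.015000
q = r − ln(F/S)/T = 0.0521 + 0.015000 = 0.067100
q = 6.71%

6.71%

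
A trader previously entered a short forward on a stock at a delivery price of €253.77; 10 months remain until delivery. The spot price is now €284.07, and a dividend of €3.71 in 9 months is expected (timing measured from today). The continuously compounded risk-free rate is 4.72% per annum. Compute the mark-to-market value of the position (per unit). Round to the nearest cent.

-€36.51

PV(remaining dividends) I = 3.71·e^(−0.0472·9/12) = 3.5810
Current forward F = (S − I)·e^(rT) = (284.07 − 3.5810)·e^(0.0472·10/12) = 280.4890 × 1.040117 = 291.7414
Value (long) = (F − K)·e^(−rT) = (291.7414 − 253.77) × 0.961430 = 36.5068
Short position value = −(long value) = -€36.51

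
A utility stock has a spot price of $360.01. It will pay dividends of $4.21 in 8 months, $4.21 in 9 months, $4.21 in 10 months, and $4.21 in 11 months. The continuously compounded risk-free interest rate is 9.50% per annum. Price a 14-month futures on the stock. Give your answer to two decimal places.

$384.75

PV(dividends) I = 4.21·e^(−0.0950·8/12) + 4.21·e^(−0.0950·9/12) + 4.21·e^(−0.0950·10/12) + 4.21·e^(−0.0950·11/12)
I = 3.9516 + 3.9205 + 3.8896 + 3.8589 = 15.6206
F = (S − I)·e^(rT) = (360.01 − 15.6206) · e^(0.0950·14/12)
= 344.3894 · e^0.110833 = 344.3894 × 1.117208 = $384.75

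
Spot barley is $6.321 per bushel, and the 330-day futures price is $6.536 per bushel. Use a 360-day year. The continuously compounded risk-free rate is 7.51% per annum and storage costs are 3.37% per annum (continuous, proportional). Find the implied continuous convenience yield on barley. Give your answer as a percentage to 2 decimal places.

F = S·e^((r+u−y)T) ⇒ (r+u−y) = ln(F/S)/T
ln(6.536/6.321) = 0.033448; /T ⇒ 0.036489
y = r + u − ln(F/S)/T = 0.0751 + 0.0337 − 0.036489 = 0.072311
y = 7.23%

7.23%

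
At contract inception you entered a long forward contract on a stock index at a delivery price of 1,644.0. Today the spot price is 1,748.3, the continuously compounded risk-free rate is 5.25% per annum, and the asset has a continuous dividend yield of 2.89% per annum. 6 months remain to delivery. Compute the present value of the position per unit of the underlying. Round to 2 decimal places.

121.81

Current fair forward for the remaining 6 months: F = S·e^((r − q)·T), (r − q) = 0.0525 − 0.0289 = 0.0236
F = 1748.3 · e^(0.0236 × 6/12) = 1748.3 × 1.01186989 = 1769.0521
Value of long forward = (F − K)·e^(−rT) = (1769.0521 − 1644.0) · e^(−0.0525·6/12)
= 125.0521 × 0.97409154 = 121.81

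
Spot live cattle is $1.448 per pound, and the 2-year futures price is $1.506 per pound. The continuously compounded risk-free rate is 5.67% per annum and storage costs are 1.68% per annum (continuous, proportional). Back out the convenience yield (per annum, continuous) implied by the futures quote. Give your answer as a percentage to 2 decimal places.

F = S·e^((r+u−y)T) ⇒ (r+u−y) = ln(F/S)/T
ln(1.506/1.448) = 0.039274; /T ⇒ 0.019637
y = r + u − ln(F/S)/T = 0.0567 + 0.0168 − 0.019637 = 0.053863
y = 5.39%

5.39%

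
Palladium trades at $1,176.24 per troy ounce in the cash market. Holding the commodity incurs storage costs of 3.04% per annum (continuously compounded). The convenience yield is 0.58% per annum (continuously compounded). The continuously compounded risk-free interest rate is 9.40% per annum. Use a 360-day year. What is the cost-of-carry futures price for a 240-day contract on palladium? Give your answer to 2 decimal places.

Net carry = r + u − y = 0.0940 + 0.0304 − 0.0058 = 0.1186
F = S·e^((r+u−y)T) = 1176.24 · e^(0.1186 × 240/360) = 1176.24 · e^0.07906667
= 1176.24 × 1.08227648 = $1,273.02 per troy ounce

$1,273.02 per troy ounce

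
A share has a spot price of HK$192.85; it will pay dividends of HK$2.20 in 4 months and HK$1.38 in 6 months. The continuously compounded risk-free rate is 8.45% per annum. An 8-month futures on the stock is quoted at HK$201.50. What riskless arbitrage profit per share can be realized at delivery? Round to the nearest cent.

HK$1.14 per share

PV(dividends) I = 2.20·e^(−0.0845·4/12) + 1.38·e^(−0.0845·6/12) = 3.4618
Fair futures F* = (S − I)·e^(rT) = (192.85 − 3.4618)·e^0.056333 = 189.3882 × 1.057950 = 200.3632
Market HK$201.50 > fair 200.3632: forward overpriced → cash-and-carry (borrow at r, buy the stock and collect the dividends, short the forward).
Profit at T = |F_mkt − F*| = |201.50 − 200.3632| = HK$1.14 per share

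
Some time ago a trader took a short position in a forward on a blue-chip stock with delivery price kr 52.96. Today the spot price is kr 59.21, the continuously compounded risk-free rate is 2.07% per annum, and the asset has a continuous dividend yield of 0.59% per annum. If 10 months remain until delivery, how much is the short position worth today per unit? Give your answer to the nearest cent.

-kr 6.87

Current fair forward for the remaining 10 months: F = S·e^((r − q)·T), (r − q) = 0.0207 − 0.0059 = 0.0148
F = 59.21 · e^(0.0148 × 10/12) = 59.21 × 1.012410 = 59.9448
Value of long forward = (F − K)·e^(−rT) = (59.9448 − 52.96) · e^(−0.0207·10/12)
= 6.9848 × 0.982898 = 6.87
Short position value = −(long value) = -kr 6.87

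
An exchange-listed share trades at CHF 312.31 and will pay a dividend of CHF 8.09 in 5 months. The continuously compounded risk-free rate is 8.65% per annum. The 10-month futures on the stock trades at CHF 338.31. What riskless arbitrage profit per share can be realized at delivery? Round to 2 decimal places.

PV(dividends) I = 8.09·e^(−0.0865·5/12) = 7.8036
Fair futures F* = (S − I)·e^(rT) = (312.31 − 7.8036)·e^0.072083 = 304.5064 × 1.074745 = 327.2667
Market CHF 338.31 > fair 327.2667: forward overpriced → cash-and-carry (borrow at r, buy the stock and collect the dividends, short the forward).
Profit at T = |F_mkt − F*| = |338.31 − 327.2667| = CHF 11.04 per share

CHF 11.04 per share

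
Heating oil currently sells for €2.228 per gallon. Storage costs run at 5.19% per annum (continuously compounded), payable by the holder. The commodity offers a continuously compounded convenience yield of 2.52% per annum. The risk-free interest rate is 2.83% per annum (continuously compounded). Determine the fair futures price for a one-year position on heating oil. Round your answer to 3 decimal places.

€2.354 per gallon

Net carry = r + u − y = 0.0283 + 0.0519 − 0.0252 = 0.0550
F = S·e^((r+u−y)T) = 2.228 · e^(0.0550 × 12/12) = 2.228 · e^0.055000
= 2.228 × 1.056541 = €2.354 per gallon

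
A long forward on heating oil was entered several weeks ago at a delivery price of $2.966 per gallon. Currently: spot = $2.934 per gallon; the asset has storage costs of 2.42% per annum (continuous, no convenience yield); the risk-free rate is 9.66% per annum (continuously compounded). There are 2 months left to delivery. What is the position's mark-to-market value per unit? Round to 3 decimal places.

Current fair forward for the remaining 2 months: F = S·e^((r + u)·T), (r + u) = 0.0966 + 0.0242 = 0.1208
F = 2.934 · e^(0.1208 × 2/12) = 2.934 × 1.020337 = 2.9937
Value of long forward = (F − K)·e^(−rT) = (2.9937 − 2.966) · e^(−0.0966·2/12)
= 0.0277 × 0.984029 = 0.027

$0.027 per gallon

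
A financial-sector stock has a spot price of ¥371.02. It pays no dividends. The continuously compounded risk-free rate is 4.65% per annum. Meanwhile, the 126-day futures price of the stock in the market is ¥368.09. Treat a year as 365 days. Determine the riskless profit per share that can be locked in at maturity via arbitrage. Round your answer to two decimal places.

¥8.93 per share

Fair futures: F* = S·e^(carry·T), with carry = r = 0.0465
F* = 371.02 · e^(0.0465 × 126/365) = 371.02 · e^0.016052 = 371.02 × 1.016182 = ¥377.0238
Market ¥368.09 < fair ¥377.0238: forward underpriced → reverse cash-and-carry (short spot, go long the forward).
At maturity, profit = |F_mkt − F*| = |368.09 − 377.0238| = ¥8.93 per share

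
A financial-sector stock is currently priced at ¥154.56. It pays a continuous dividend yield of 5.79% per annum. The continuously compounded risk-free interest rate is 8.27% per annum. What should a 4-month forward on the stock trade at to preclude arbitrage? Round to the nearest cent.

F = S·e^((r − q)T) = 154.56 · e^((0.0827 − 0.0579) × 4/12)
= 154.56 · e^0.008267 = 154.56 × 1.008301
F = ¥155.84

¥155.84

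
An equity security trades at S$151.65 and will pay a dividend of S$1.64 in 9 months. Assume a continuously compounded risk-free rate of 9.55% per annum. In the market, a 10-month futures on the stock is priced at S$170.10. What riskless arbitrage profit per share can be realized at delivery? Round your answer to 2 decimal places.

S$7.54 per share

PV(dividends) I = 1.64·e^(−0.0955·9/12) = 1.5266
Fair futures F* = (S − I)·e^(rT) = (151.65 − 1.5266)·e^0.079583 = 150.1234 × 1.082835 = 162.5589
Market S$170.10 > fair 162.5589: forward overpriced → cash-and-carry (borrow at r, buy the stock and collect the dividends, short the forward).
Profit at T = |F_mkt − F*| = |170.10 − 162.5589| = S$7.54 per share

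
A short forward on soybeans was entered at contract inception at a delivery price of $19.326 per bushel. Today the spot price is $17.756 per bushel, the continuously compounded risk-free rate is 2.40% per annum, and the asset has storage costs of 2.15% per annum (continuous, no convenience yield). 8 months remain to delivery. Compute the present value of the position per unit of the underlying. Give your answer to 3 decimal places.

Current fair forward for the remaining 8 months: F = S·e^((r + u)·T), (r + u) = 0.0240 + 0.0215 = 0.0455
F = 17.756 · e^(0.0455 × 8/12) = 17.756 × 1.030798 = 18.3028
Value of long forward = (F − K)·e^(−rT) = (18.3028 − 19.326) · e^(−0.0240·8/12)
= -1.0232 × 0.984127 = -1.007
Short position value = −(long value) = $1.007

$1.007 per bushel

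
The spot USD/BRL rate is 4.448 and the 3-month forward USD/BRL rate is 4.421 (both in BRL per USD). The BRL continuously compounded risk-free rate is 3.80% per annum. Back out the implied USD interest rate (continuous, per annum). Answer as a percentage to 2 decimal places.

F = S·e^((r_BRL − r_USD)T) ⇒ r_USD = r_BRL − ln(F/S)/T
ln(4.421/4.448) = -0.006089; /(3/12) = -0.024356
r_USD = 0.0380 + 0.024356 = 0.062356
r_USD = 6.24%

6.24%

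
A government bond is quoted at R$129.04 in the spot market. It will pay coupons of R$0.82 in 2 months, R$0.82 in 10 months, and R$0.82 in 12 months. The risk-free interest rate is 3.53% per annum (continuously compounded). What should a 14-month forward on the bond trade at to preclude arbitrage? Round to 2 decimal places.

PV(coupons) I = 0.82·e^(−0.0353·2/12) + 0.82·e^(−0.0353·10/12) + 0.82·e^(−0.0353·12/12)
I = 0.8152 + 0.7962 + 0.7916 = 2.4030
F = (S − I)·e^(rT) = (129.04 − 2.4030) · e^(0.0353·14/12)
= 126.6370 · e^0.041183 = 126.6370 × 1.042043 = R$131.96

R$131.96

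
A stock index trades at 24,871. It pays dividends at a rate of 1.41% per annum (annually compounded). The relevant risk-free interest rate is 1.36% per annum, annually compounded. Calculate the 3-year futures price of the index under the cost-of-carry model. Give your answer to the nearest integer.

24,834

F = S · (1+r)^T / (1+q)^T
= 24871 × 1.041357 / 1.042899 = 24871 × 0.998521
F = 24,834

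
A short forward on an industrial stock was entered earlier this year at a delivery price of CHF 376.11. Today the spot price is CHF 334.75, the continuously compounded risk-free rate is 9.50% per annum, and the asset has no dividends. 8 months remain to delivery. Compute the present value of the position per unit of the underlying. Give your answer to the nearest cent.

CHF 18.28

Current fair forward for the remaining 8 months: F = S·e^(r·T), r = 0.0950
F = 334.75 · e^(0.0950 × 8/12) = 334.75 × 1.065382 = 356.6366
Value of long forward = (F − K)·e^(−rT) = (356.6366 − 376.11) · e^(−0.0950·8/12)
= -19.4734 × 0.938631 = -18.28
Short position value = −(long value) = CHF 18.28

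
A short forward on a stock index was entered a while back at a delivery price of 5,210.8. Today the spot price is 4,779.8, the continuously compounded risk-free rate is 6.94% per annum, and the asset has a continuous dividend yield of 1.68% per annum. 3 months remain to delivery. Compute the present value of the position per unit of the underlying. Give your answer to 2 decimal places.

Current fair forward for the remaining 3 months: F = S·e^((r − q)·T), (r − q) = 0.0694 − 0.0168 = 0.0526
F = 4779.8 · e^(0.0526 × 3/12) = 4779.8 × 1.01323684 = 4843.0694
Value of long forward = (F − K)·e^(−rT) = (4843.0694 − 5210.8) · e^(−0.0694·3/12)
= -367.7306 × 0.98279964 = -361.41
Short position value = −(long value) = 361.41

361.41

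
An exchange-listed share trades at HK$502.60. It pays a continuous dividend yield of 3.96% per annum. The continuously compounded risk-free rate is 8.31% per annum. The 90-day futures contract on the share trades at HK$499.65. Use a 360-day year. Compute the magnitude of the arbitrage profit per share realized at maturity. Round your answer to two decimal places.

Fair futures: F* = S·e^(carry·T), with carry = (r − q) = 0.0831 − 0.0396 = 0.0435
F* = 502.60 · e^(0.0435 × 90/360) = 502.60 · e^0.010875 = 502.60 × 1.010934 = HK$508.0954
Market HK$499.65 < fair HK$508.0954: forward underpriced → reverse cash-and-carry (short spot, go long the forward).
At maturity, profit = |F_mkt − F*| = |499.65 − 508.0954| = HK$8.45 per share

HK$8.45 per share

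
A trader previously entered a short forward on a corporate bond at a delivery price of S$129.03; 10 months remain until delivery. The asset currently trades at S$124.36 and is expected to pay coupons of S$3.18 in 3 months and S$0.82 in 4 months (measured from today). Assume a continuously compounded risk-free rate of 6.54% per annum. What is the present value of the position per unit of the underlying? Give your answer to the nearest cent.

S$1.76

PV(remaining coupons) I = 3.18·e^(−0.0654·3/12) + 0.82·e^(−0.0654·4/12) = 3.9307
Current forward F = (S − I)·e^(rT) = (124.36 − 3.9307)·e^(0.0654·10/12) = 120.4293 × 1.056012 = 127.1748
Value (long) = (F − K)·e^(−rT) = (127.1748 − 129.03) × 0.946959 = -1.7568
Short position value = −(long value) = S$1.76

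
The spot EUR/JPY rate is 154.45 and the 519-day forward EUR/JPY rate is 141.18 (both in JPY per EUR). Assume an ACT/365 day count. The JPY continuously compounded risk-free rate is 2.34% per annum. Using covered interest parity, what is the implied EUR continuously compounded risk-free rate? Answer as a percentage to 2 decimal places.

F = S·e^((r_JPY − r_EUR)T) ⇒ r_EUR = r_JPY − ln(F/S)/T
ln(141.18/154.45) = -0.089835; /(519/365) = -0.063179
r_EUR = 0.0234 + 0.063179 = 0.086579
r_EUR = 8.66%

8.66%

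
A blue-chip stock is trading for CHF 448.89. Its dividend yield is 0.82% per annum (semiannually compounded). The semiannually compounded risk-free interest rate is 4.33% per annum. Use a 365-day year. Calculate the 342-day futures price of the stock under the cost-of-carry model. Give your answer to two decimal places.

CHF 463.71

F = S · (1+r/2)^(2T) / (1+q/2)^(2T)
= 448.89 × 1.040955 / 1.007697 = 448.89 × 1.033004
F = CHF 463.71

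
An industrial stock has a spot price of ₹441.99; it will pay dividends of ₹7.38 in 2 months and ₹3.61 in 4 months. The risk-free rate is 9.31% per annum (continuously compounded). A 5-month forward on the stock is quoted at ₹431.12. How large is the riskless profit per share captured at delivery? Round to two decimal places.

₹17.16 per share

PV(dividends) I = 7.38·e^(−0.0931·2/12) + 3.61·e^(−0.0931·4/12) = 10.7661
Fair forward F* = (S − I)·e^(rT) = (441.99 − 10.7661)·e^0.038792 = 431.2239 × 1.039554 = 448.2805
Market ₹431.12 < fair 448.2805: forward underpriced → reverse cash-and-carry (short the stock, invest proceeds at r, pay the dividends, go long the forward).
Profit at T = |F_mkt − F*| = |431.12 − 448.2805| = ₹17.16 per share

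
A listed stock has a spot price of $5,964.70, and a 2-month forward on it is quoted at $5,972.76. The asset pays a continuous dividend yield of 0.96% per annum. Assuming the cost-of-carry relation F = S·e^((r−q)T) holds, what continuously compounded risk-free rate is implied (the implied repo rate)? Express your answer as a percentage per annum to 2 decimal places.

1.77%

From F = S·e^((r−q)T): (r − q) = ln(F/S)/T
ln(5972.76/5964.70) = ln(1.001351) = 0.001350
(r − q) = 0.001350 / (2/12) = 0.008100
r = ln(F/S)/T + q = 0.008100 + 0.0096 = 0.017700
r = 1.77%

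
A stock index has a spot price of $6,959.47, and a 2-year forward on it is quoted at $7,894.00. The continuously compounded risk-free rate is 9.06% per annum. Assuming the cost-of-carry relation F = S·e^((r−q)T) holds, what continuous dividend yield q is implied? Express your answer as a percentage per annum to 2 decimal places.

2.76%

From F = S·e^((r−q)T): (r − q) = ln(F/S)/T
ln(7894.00/6959.47) = ln(1.134282) = 0.126000
(r − q) = 0.126000 / (2) = 0.063000
q = r − ln(F/S)/T = 0.0906 − 0.063000 = 0.027600
q = 2.76%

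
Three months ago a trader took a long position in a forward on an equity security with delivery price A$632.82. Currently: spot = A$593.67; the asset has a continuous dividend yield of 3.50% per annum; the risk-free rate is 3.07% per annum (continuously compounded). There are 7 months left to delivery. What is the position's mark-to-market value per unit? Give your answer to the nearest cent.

-A$39.92

Current fair forward for the remaining 7 months: F = S·e^((r − q)·T), (r − q) = 0.0307 − 0.0350 = -0.0043
F = 593.67 · e^(-0.0043 × 7/12) = 593.67 × 0.997495 = 592.1829
Value of long forward = (F − K)·e^(−rT) = (592.1829 − 632.82) · e^(−0.0307·7/12)
= -40.6371 × 0.982251 = -39.92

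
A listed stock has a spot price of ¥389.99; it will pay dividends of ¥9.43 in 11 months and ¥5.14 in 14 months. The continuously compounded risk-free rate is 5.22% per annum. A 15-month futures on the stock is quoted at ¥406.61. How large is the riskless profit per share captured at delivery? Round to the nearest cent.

PV(dividends) I = 9.43·e^(−0.0522·11/12) + 5.14·e^(−0.0522·14/12) = 13.8257
Fair futures F* = (S − I)·e^(rT) = (389.99 − 13.8257)·e^0.065250 = 376.1643 × 1.067426 = 401.5276
Market ¥406.61 > fair 401.5276: forward overpriced → cash-and-carry (borrow at r, buy the stock and collect the dividends, short the forward).
Profit at T = |F_mkt − F*| = |406.61 − 401.5276| = ¥5.08 per share

¥5.08 per share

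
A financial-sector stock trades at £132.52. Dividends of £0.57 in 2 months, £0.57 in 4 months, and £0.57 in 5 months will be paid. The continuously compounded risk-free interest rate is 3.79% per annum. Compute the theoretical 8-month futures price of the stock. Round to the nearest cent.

£134.18

PV(dividends) I = 0.57·e^(−0.0379·2/12) + 0.57·e^(−0.0379·4/12) + 0.57·e^(−0.0379·5/12)
I = 0.5664 + 0.5628 + 0.5611 = 1.6903
F = (S − I)·e^(rT) = (132.52 − 1.6903) · e^(0.0379·8/12)
= 130.8297 · e^0.025267 = 130.8297 × 1.025589 = £134.18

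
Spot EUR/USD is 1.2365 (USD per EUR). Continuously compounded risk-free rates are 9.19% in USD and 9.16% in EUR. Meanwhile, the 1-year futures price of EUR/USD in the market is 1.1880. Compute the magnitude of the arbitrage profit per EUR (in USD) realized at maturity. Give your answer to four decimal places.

Fair futures: F* = S·e^(carry·T), with carry = (r_USD − r_EUR) = 0.0919 − 0.0916 = 0.0003
F* = 1.2365 · e^(0.0003 × 1) = 1.2365 · e^0.000300 = 1.2365 × 1.000300 = 1.2369
Market 1.1880 < fair 1.2369: forward underpriced → reverse cash-and-carry (short spot, go long the forward).
At maturity, profit = |F_mkt − F*| = |1.1880 − 1.2369| = 0.0489 per EUR (in USD)

0.0489 per EUR (in USD)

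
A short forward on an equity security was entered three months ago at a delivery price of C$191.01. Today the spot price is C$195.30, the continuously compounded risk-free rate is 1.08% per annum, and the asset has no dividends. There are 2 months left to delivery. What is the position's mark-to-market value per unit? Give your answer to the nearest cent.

Current fair forward for the remaining 2 months: F = S·e^(r·T), r = 0.0108
F = 195.30 · e^(0.0108 × 2/12) = 195.30 × 1.001802 = 195.6519
Value of long forward = (F − K)·e^(−rT) = (195.6519 − 191.01) · e^(−0.0108·2/12)
= 4.6419 × 0.998202 = 4.63
Short position value = −(long value) = -C$4.63

-C$4.63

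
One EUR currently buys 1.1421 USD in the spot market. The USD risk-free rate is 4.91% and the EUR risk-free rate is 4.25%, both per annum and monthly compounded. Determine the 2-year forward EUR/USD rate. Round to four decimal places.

1.1572

By covered interest parity, F = S · (1+r_USD/12)^(12T) / (1+r_EUR/12)^(12T)
= 1.1421 × 1.102962 / 1.088554 = 1.1421 × 1.013236
F = 1.1572 USD per EUR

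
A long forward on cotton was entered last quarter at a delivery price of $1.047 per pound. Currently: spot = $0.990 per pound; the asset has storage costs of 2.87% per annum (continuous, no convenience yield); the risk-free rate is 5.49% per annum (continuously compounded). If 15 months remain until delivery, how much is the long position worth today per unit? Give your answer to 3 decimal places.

Current fair forward for the remaining 15 months: F = S·e^((r + u)·T), (r + u) = 0.0549 + 0.0287 = 0.0836
F = 0.990 · e^(0.0836 × 15/12) = 0.990 × 1.110155 = 1.0991
Value of long forward = (F − K)·e^(−rT) = (1.0991 − 1.047) · e^(−0.0549·15/12)
= 0.0521 × 0.933677 = 0.049

$0.049 per pound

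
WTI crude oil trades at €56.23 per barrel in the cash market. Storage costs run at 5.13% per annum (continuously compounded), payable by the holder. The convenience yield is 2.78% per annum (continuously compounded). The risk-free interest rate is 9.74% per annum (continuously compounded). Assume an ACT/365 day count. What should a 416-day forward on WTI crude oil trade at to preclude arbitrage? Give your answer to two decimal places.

€64.54 per barrel

Net carry = r + u − y = 0.0974 + 0.0513 − 0.0278 = 0.1209
F = S·e^((r+u−y)T) = 56.23 · e^(0.1209 × 416/365) = 56.23 · e^0.137793
= 56.23 × 1.147738 = €64.54 per barrel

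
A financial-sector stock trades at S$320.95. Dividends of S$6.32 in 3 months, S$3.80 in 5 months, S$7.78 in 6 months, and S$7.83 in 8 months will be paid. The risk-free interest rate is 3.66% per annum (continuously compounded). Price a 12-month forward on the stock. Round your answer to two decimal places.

S$306.69

PV(dividends) I = 6.32·e^(−0.0366·3/12) + 3.80·e^(−0.0366·5/12) + 7.78·e^(−0.0366·6/12) + 7.83·e^(−0.0366·8/12)
I = 6.2624 + 3.7425 + 7.6389 + 7.6413 = 25.2851
F = (S − I)·e^(rT) = (320.95 − 25.2851) · e^(0.0366·12/12)
= 295.6649 · e^0.036600 = 295.6649 × 1.037278 = S$306.69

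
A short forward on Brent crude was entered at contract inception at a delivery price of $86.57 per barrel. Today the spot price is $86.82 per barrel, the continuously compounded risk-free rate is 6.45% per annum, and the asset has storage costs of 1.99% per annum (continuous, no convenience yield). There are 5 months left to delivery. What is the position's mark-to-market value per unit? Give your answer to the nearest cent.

Current fair forward for the remaining 5 months: F = S·e^((r + u)·T), (r + u) = 0.0645 + 0.0199 = 0.0844
F = 86.82 · e^(0.0844 × 5/12) = 86.82 × 1.035792 = 89.9275
Value of long forward = (F − K)·e^(−rT) = (89.9275 − 86.57) · e^(−0.0645·5/12)
= 3.3575 × 0.973483 = 3.27
Short position value = −(long value) = -$3.27

-$3.27 per barrel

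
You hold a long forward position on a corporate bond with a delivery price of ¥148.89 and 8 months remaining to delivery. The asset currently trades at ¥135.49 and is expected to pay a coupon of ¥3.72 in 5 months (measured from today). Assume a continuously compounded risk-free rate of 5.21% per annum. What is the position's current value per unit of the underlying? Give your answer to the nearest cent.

-¥11.96

PV(remaining coupons) I = 3.72·e^(−0.0521·5/12) = 3.6401
Current forward F = (S − I)·e^(rT) = (135.49 − 3.6401)·e^(0.0521·8/12) = 131.8499 × 1.035344 = 136.5100
Value (long) = (F − K)·e^(−rT) = (136.5100 − 148.89) × 0.965863 = -11.9574
Value = -¥11.96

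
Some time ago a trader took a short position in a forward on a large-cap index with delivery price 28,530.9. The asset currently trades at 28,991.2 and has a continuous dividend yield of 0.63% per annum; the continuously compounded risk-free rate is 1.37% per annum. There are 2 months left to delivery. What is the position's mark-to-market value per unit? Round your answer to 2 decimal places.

-494.95

Current fair forward for the remaining 2 months: F = S·e^((r − q)·T), (r − q) = 0.0137 − 0.0063 = 0.0074
F = 28991.2 · e^(0.0074 × 2/12) = 28991.2 × 1.00123409 = 29026.9778
Value of long forward = (F − K)·e^(−rT) = (29026.9778 − 28530.9) · e^(−0.0137·2/12)
= 496.0778 × 0.99771927 = 494.95
Short position value = −(long value) = -494.95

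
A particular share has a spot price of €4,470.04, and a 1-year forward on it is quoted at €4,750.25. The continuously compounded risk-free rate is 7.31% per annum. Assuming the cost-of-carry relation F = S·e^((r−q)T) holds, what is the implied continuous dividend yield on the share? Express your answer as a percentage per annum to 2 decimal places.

1.23%

From F = S·e^((r−q)T): (r − q) = ln(F/S)/T
ln(4750.25/4470.04) = ln(1.062686) = 0.060800
(r − q) = 0.060800 / (1) = 0.060800
q = r − ln(F/S)/T = 0.0731 − 0.060800 = 0.012300
q = 1.23%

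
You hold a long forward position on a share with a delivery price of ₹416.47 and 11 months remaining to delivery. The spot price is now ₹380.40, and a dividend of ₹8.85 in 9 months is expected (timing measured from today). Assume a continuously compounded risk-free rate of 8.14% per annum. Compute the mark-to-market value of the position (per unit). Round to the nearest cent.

PV(remaining dividends) I = 8.85·e^(−0.0814·9/12) = 8.3259
Current forward F = (S − I)·e^(rT) = (380.40 − 8.3259)·e^(0.0814·11/12) = 372.0741 × 1.077471 = 400.8991
Value (long) = (F − K)·e^(−rT) = (400.8991 − 416.47) × 0.928099 = -14.4513
Value = -₹14.45

-₹14.45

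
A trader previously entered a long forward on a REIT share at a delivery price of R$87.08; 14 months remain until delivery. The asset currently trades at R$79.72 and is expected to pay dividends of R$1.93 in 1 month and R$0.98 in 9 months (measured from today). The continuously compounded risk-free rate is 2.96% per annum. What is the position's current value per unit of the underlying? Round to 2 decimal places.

PV(remaining dividends) I = 1.93·e^(−0.0296·1/12) + 0.98·e^(−0.0296·9/12) = 2.8837
Current forward F = (S − I)·e^(rT) = (79.72 − 2.8837)·e^(0.0296·14/12) = 76.8363 × 1.035137 = 79.5361
Value (long) = (F − K)·e^(−rT) = (79.5361 − 87.08) × 0.966056 = -7.2878
Value = -R$7.29

-R$7.29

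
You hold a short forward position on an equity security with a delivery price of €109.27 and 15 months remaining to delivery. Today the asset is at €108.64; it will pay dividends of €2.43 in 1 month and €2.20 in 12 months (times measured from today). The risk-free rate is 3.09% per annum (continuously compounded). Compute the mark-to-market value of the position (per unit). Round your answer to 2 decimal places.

€1.05

PV(remaining dividends) I = 2.43·e^(−0.0309·1/12) + 2.20·e^(−0.0309·12/12) = 4.5568
Current forward F = (S − I)·e^(rT) = (108.64 − 4.5568)·e^(0.0309·15/12) = 104.0832 × 1.039381 = 108.1821
Value (long) = (F − K)·e^(−rT) = (108.1821 − 109.27) × 0.962111 = -1.0467
Short position value = −(long value) = €1.05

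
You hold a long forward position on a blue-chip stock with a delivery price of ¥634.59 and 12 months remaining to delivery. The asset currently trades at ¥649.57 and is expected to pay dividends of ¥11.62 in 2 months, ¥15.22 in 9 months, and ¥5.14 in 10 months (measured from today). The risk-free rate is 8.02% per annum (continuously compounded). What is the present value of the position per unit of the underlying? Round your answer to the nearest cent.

PV(remaining dividends) I = 11.62·e^(−0.0802·2/12) + 15.22·e^(−0.0802·9/12) + 5.14·e^(−0.0802·10/12) = 30.6049
Current forward F = (S − I)·e^(rT) = (649.57 − 30.6049)·e^(0.0802·12/12) = 618.9651 × 1.083504 = 670.6512
Value (long) = (F − K)·e^(−rT) = (670.6512 − 634.59) × 0.922932 = 33.2820
Value = ¥33.28

¥33.28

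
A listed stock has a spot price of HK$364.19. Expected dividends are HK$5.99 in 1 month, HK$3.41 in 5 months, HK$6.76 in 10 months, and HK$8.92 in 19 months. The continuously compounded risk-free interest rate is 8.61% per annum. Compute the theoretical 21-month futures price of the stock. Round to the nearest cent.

PV(dividends) I = 5.99·e^(−0.0861·1/12) + 3.41·e^(−0.0861·5/12) + 6.76·e^(−0.0861·10/12) + 8.92·e^(−0.0861·19/12)
I = 5.9472 + 3.2898 + 6.2920 + 7.7832 = 23.3122
F = (S − I)·e^(rT) = (364.19 − 23.3122) · e^(0.0861·21/12)
= 340.8778 · e^0.150675 = 340.8778 × 1.162619 = HK$396.31

HK$396.31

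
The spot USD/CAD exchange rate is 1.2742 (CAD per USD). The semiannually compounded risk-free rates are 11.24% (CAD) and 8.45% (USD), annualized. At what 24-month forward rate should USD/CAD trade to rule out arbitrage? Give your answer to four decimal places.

By covered interest parity, F = S · (1+r_CAD/2)^(2T) / (1+r_USD/2)^(2T)
= 1.2742 × 1.244471 / 1.180015 = 1.2742 × 1.054623
F = 1.3438 CAD per USD

1.3438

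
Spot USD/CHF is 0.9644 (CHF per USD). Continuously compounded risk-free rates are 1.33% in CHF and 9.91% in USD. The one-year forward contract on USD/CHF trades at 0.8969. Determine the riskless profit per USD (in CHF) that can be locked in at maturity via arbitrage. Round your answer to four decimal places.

0.0118 per USD (in CHF)

Fair forward: F* = S·e^(carry·T), with carry = (r_CHF − r_USD) = 0.0133 − 0.0991 = -0.0858
F* = 0.9644 · e^(-0.0858 × 12/12) = 0.9644 · e^-0.085800 = 0.9644 × 0.917778 = 0.8851
Market 0.8969 > fair 0.8851: forward overpriced → cash-and-carry (buy spot, short the forward).
At maturity, profit = |F_mkt − F*| = |0.8969 − 0.8851| = 0.0118 per USD (in CHF)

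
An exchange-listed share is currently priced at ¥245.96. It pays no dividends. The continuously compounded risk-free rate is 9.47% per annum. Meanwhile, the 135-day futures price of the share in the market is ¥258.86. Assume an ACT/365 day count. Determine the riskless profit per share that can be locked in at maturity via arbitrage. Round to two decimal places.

¥4.13 per share

Fair futures: F* = S·e^(carry·T), with carry = r = 0.0947
F* = 245.96 · e^(0.0947 × 135/365) = 245.96 · e^0.035026 = 245.96 × 1.035647 = ¥254.7277
Market ¥258.86 > fair ¥254.7277: forward overpriced → cash-and-carry (buy spot, short the forward).
At maturity, profit = |F_mkt − F*| = |258.86 − 254.7277| = ¥4.13 per share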